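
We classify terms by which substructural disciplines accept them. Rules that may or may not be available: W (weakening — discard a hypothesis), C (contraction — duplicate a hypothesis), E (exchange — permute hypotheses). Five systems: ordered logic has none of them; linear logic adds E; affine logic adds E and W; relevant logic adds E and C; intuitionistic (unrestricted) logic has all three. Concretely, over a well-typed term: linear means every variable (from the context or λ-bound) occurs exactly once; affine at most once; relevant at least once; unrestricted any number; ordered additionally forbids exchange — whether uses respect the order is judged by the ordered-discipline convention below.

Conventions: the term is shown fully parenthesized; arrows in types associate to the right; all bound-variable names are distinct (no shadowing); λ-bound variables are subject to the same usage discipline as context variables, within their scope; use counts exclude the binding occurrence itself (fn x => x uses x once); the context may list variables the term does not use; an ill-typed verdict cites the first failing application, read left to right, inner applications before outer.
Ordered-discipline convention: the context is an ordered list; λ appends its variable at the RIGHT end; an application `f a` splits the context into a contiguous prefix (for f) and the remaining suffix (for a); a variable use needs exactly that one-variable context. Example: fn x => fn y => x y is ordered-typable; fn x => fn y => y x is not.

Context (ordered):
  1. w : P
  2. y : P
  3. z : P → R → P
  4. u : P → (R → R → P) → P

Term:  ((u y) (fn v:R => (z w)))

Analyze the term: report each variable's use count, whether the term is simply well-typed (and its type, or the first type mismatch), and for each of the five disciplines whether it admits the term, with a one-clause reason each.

usage: w=1, y=1, z=1, u=1, v (bound)=0
uses in reading order: u, y, z, w
typing: the term checks, with type P
ordered: ✗, needs weakening: v unused
linear: ✗, needs weakening: v unused
affine: ✓, at most one use each (w, y, z, u, v)
relevant: ✗, needs weakening: v unused
unrestricted: ✓, well-typed at P; no restrictions here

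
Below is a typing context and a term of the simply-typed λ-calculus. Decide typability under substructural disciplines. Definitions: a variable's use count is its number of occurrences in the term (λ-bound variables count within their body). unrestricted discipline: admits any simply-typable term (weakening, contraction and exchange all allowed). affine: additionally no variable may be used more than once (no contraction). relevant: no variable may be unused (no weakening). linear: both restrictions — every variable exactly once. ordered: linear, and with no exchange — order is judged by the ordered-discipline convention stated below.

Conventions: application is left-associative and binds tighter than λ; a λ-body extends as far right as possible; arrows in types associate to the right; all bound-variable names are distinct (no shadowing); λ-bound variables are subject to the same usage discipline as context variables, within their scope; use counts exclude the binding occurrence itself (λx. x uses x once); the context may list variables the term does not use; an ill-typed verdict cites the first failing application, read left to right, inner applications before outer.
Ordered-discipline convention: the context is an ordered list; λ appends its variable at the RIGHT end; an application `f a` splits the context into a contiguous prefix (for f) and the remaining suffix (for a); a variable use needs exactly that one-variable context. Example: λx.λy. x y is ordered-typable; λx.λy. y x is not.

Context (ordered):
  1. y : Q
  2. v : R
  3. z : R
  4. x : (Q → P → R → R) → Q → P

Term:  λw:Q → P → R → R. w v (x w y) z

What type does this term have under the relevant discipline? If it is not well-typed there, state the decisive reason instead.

not well-typed under relevant — a type mismatch blocks all five
counts: y ×1, v ×1, z ×1, x ×1, w (bound) ×2
left-to-right use order: w, v, x, w, y, z
typing: ill-typed: an application expects Q but receives R
across the five disciplines: ordered ✗; linear ✗; affine ✗; relevant ✗; unrestricted ✗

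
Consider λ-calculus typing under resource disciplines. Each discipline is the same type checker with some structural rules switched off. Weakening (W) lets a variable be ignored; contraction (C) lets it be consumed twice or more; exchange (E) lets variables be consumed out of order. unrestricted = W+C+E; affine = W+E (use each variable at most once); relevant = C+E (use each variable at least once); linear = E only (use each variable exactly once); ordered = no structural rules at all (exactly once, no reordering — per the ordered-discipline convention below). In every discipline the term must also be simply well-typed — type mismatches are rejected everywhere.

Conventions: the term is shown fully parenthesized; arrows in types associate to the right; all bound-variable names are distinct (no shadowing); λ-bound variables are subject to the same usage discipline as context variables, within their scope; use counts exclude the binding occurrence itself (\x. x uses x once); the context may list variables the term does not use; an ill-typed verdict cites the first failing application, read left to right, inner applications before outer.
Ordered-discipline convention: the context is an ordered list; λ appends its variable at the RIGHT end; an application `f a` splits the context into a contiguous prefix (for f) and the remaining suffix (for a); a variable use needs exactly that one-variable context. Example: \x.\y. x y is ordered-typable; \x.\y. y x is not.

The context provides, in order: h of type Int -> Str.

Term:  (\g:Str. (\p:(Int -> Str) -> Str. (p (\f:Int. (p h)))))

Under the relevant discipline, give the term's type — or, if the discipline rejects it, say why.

not well-typed under relevant — needs weakening: g, f unused
variable uses: h=1; g (bound)=0; p (bound)=2; f (bound)=0
left-to-right use order: p, p, h
typing: well-typed — term : Str -> ((Int -> Str) -> Str) -> Str
per-discipline verdicts: ordered ✗ · linear ✗ · affine ✗ · relevant ✗ · unrestricted ✓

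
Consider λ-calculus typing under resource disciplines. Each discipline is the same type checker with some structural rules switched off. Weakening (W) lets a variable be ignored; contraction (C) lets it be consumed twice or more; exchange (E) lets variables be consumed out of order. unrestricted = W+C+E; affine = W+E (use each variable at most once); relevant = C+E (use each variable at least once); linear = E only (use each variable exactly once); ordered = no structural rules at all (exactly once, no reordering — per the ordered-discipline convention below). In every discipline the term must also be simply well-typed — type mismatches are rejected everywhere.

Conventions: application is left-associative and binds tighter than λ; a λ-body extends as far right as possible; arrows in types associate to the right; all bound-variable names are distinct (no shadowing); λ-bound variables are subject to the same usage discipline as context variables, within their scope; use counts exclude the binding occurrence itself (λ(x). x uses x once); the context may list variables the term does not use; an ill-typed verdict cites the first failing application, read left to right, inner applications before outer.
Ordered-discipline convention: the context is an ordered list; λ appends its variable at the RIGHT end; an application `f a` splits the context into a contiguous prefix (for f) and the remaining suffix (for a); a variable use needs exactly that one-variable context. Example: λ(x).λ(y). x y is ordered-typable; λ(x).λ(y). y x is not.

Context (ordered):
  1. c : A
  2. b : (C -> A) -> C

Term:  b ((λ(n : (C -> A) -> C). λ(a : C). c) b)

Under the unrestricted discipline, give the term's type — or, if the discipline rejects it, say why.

term : C
usage: c: 1; b: 2; n (bound): 0; a (bound): 0
order of uses: b, c, b
typing: well-typed at C
across the five disciplines: ordered ✗, linear ✗, affine ✗, relevant ✗, unrestricted ✓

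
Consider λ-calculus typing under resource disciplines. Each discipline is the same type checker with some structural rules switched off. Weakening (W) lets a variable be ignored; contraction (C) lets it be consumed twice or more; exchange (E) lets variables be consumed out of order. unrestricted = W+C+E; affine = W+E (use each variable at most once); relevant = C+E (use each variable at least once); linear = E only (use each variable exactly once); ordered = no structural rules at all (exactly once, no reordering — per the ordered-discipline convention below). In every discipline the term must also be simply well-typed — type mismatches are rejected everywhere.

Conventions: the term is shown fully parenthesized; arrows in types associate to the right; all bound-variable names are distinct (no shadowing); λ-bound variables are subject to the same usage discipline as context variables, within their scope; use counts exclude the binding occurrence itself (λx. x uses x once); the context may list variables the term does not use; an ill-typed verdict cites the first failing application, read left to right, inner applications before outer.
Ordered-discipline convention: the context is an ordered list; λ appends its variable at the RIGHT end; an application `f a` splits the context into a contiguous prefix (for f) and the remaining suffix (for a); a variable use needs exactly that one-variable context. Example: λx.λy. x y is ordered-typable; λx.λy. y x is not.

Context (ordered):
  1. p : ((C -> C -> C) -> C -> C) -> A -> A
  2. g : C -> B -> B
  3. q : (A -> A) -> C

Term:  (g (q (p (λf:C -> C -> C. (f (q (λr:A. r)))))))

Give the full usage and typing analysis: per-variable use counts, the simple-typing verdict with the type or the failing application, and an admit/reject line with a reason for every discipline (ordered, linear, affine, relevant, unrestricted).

usage: p ×1; g ×1; q ×2; f [bound] ×1; r [bound] ×1
left-to-right use order: g, q, p, f, q, r
typing: ✓ — B -> B
ordered: ✗ — needs contraction — q ×2
linear: ✗ — needs contraction — q ×2
affine: ✗ — needs contraction — q ×2
relevant: ✓ — every one of p, g, q, f, r appears
unrestricted: ✓ — typability at B -> B is all that's needed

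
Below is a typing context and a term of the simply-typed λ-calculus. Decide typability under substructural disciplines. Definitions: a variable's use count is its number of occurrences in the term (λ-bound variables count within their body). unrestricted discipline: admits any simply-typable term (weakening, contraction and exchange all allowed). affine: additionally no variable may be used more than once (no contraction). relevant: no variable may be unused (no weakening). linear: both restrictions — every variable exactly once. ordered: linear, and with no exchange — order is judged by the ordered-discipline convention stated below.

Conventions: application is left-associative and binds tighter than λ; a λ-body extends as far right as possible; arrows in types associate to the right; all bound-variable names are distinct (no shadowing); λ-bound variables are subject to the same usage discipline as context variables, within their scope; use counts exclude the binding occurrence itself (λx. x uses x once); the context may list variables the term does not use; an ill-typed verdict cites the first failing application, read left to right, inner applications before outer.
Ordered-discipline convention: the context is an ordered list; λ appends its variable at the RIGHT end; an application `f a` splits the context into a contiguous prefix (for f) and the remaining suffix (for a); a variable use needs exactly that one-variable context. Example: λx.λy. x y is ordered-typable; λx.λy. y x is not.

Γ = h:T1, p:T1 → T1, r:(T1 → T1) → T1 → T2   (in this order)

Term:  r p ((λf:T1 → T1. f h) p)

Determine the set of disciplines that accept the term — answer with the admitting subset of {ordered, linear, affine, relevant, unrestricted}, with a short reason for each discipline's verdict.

admitted by: relevant, unrestricted
usage: h: 1, p: 2, r: 1, f (bound): 1
order of uses: r, p, f, h, p
typing: well-typed at T2
ordered ✗ (repeated use of p ×2)
linear ✗ (repeated use of p ×2)
affine ✗ (repeated use of p ×2)
relevant ✓ (every one of h, p, r, f appears)
unrestricted ✓ (type-checks (T2) and nothing is barred)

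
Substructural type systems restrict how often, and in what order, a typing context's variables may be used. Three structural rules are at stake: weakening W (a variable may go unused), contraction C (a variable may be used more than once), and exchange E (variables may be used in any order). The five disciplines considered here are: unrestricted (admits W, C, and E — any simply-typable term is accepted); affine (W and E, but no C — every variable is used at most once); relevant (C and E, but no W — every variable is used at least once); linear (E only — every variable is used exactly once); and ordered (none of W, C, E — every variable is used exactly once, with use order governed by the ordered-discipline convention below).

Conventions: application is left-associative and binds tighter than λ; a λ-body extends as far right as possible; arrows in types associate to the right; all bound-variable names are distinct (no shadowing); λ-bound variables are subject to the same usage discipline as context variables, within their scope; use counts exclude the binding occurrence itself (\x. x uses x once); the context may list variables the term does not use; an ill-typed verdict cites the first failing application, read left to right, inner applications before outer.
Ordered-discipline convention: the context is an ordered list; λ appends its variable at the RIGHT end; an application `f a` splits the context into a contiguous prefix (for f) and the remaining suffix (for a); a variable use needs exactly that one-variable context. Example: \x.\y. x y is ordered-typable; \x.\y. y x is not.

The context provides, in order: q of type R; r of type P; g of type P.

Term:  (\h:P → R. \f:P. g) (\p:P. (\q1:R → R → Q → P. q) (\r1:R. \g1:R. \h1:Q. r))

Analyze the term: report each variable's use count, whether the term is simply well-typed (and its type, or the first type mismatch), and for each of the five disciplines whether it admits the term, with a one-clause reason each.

variable uses: q=1; r=1; g=1; h (λ-bound)=0; f (λ-bound)=0; p (λ-bound)=0; q1 (λ-bound)=0; r1 (λ-bound)=0; g1 (λ-bound)=0; h1 (λ-bound)=0
left-to-right use order: g, q, r
typing: well-typed — term : P → P
ordered ✗ (unused: h, f, p, q1, r1, g1, h1 — weakening required)
linear ✗ (unused: h, f, p, q1, r1, g1, h1 — weakening required)
affine ✓ (none of q, r, g, h, f, p, q1, r1, g1, h1 used more than once)
relevant ✗ (unused: h, f, p, q1, r1, g1, h1 — weakening required)
unrestricted ✓ (well-typed at P → P; no restrictions here)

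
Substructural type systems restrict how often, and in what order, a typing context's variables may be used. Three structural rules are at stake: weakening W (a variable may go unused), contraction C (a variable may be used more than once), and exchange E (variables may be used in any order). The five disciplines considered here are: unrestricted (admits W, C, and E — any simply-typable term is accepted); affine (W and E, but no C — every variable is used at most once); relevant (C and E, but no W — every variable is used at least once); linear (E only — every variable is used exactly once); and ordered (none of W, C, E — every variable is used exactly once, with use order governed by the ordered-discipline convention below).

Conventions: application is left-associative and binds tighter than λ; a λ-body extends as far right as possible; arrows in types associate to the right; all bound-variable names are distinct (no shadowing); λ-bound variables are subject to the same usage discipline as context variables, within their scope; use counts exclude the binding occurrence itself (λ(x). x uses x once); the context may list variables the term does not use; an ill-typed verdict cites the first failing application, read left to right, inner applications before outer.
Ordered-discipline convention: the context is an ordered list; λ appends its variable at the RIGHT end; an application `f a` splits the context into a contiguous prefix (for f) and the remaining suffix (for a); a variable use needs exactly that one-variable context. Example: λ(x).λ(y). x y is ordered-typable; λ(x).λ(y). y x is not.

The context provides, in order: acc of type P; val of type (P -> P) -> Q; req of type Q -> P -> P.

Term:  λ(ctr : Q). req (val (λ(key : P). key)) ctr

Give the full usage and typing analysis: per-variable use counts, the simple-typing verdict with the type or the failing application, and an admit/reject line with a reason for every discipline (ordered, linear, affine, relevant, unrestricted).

use counts: acc: 0; val: 1; req: 1; ctr (λ-bound): 1; key (λ-bound): 1
left-to-right use order: req, val, key, ctr
typing: ill-typed: argument of type Q where P is required
ordered ✗ (a type mismatch blocks all five)
linear ✗ (the type mismatch rejects it)
affine ✗ (not simply typable)
relevant ✗ (fails simple typing)
unrestricted ✗ (a type mismatch blocks all five)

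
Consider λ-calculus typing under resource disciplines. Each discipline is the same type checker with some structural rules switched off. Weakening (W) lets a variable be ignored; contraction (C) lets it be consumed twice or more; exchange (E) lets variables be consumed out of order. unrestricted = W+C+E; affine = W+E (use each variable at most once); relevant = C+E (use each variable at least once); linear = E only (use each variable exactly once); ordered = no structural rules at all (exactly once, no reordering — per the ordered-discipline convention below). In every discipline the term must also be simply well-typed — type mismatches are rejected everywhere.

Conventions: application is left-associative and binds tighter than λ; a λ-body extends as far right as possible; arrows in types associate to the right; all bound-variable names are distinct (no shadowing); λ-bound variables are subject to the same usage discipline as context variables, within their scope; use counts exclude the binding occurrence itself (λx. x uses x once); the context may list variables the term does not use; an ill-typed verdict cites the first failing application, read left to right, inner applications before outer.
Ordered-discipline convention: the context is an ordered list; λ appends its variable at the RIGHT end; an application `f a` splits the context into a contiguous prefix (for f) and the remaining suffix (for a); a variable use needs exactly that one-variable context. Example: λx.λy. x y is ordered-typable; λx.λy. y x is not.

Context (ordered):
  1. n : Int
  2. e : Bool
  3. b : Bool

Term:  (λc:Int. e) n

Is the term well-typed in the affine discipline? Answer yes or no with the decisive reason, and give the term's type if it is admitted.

yes — n, e, b, c: no repeats, contraction unneeded; term : Bool
counts: n: 1; e: 1; b: 0; c [bound]: 0
uses in reading order: e, n
typing: the term checks, with type Bool
all disciplines: ordered ✗ · linear ✗ · affine ✓ · relevant ✗ · unrestricted ✓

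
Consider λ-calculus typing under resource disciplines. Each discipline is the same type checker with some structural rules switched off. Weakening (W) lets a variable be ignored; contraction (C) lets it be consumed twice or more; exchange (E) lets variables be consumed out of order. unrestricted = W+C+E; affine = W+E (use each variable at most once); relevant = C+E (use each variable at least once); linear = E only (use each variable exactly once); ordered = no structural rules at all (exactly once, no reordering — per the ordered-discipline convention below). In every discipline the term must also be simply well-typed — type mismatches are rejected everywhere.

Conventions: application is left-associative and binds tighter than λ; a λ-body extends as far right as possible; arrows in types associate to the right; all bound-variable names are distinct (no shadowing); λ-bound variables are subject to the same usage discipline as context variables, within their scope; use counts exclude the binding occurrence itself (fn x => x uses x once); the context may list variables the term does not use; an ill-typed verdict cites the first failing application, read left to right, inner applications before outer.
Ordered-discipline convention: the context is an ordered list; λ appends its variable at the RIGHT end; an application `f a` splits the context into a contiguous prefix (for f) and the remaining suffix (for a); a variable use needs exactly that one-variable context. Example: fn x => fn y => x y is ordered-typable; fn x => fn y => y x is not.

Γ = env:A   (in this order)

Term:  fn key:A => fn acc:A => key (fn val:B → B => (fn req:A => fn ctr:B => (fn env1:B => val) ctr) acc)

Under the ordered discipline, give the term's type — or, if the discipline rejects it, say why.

not well-typed under ordered — a type mismatch blocks all five
counts: env ×0, key [bound] ×1, acc [bound] ×1, val [bound] ×1, req [bound] ×0, ctr [bound] ×1, env1 [bound] ×0
uses in reading order: key, val, ctr, acc
typing: ill-typed: can't apply a value of type A
all disciplines: ordered ✗; linear ✗; affine ✗; relevant ✗; unrestricted ✗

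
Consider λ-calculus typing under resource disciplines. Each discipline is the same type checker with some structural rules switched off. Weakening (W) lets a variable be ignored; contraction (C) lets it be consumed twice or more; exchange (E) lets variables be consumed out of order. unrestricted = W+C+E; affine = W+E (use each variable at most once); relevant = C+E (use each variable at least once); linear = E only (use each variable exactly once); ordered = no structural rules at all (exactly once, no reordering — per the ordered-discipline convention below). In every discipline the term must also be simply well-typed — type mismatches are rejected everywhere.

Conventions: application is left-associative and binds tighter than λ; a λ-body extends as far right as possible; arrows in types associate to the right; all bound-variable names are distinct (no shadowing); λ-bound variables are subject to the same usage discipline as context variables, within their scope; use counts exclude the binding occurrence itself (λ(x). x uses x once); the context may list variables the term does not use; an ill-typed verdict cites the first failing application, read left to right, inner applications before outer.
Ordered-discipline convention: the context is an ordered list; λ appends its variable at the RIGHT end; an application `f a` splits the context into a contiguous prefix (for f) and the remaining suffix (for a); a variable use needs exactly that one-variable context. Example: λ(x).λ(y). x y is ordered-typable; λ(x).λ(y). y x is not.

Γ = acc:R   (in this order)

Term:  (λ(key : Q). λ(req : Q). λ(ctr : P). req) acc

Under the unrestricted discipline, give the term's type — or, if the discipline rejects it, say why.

not well-typed under unrestricted — the type mismatch rejects it
use counts: acc ×1, key (bound) ×0, req (bound) ×1, ctr (bound) ×0
uses in reading order: req, acc
typing: ill-typed: argument of type R where Q is required
across the five disciplines: ordered ✗ · linear ✗ · affine ✗ · relevant ✗ · unrestricted ✗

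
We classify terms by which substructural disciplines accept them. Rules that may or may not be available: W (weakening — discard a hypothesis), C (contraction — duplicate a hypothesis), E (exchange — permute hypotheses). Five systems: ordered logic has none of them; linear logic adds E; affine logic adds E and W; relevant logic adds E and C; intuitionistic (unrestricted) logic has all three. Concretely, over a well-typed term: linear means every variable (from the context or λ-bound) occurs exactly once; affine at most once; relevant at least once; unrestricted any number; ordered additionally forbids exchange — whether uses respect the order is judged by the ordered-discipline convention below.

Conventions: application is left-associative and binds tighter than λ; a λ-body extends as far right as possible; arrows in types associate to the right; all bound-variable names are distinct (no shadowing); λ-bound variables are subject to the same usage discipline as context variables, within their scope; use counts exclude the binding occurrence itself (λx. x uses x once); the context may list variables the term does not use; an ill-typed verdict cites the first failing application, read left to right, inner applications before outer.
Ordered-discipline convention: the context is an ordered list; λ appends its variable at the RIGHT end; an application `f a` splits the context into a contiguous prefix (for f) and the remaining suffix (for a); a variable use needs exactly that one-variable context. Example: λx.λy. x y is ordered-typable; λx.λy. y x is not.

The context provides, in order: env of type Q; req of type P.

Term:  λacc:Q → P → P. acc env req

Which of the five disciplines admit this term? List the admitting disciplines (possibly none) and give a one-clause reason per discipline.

admitting disciplines: linear, affine, relevant, unrestricted
counts: env: 1, req: 1, acc [bound]: 1
order of uses: acc, env, req
typing: the term checks, with type (Q → P → P) → P
ordered: ✗ — use order acc, env, req needs exchange
linear: ✓ — env, req, acc: one use apiece
affine: ✓ — env, req, acc: no repeats, contraction unneeded
relevant: ✓ — none of env, req, acc goes unused
unrestricted: ✓ — typability at (Q → P → P) → P is all that's needed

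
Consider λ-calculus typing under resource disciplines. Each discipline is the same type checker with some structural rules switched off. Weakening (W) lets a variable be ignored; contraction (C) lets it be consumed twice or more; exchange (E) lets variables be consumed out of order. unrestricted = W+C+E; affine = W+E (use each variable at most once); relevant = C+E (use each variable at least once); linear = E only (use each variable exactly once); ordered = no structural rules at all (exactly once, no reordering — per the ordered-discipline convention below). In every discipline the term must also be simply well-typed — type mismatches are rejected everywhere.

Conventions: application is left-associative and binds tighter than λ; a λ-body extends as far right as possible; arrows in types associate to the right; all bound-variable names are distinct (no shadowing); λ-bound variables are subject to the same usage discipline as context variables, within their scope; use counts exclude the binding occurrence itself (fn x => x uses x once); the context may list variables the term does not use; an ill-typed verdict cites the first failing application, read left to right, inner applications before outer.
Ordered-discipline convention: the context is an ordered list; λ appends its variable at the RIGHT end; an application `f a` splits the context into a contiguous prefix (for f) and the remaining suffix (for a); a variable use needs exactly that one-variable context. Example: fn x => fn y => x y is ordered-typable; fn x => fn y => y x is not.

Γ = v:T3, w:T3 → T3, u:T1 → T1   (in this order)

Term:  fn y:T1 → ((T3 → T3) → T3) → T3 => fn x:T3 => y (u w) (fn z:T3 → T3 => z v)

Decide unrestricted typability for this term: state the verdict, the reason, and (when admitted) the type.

no — the type mismatch rejects it
usage: v: 1, w: 1, u: 1, y (bound): 1, x (bound): 0, z (bound): 1
use order (left to right): y, u, w, z, v
typing: ill-typed: an argument T3 → T3 mismatches the expected T1
summary: ordered ✗, linear ✗, affine ✗, relevant ✗, unrestricted ✗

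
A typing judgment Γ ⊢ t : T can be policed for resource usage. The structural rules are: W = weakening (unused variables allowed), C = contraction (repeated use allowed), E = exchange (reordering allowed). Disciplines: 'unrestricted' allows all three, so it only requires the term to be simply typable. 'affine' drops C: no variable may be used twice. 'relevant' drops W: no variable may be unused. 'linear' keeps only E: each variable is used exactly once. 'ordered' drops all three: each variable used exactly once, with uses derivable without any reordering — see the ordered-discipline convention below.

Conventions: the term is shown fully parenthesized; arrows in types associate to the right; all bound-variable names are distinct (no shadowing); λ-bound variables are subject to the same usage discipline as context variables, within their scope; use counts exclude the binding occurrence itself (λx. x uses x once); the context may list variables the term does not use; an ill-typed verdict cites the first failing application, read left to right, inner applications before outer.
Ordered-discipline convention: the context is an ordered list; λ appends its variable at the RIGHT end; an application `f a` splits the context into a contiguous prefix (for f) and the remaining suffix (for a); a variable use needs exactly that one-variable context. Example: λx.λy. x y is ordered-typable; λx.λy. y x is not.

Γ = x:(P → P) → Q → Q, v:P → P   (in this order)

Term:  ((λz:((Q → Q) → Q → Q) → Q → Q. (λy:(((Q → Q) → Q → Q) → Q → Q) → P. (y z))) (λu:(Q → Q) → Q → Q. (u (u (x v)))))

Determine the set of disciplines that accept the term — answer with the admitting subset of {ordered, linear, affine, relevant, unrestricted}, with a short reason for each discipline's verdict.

admitted by: relevant, unrestricted
variable uses: x ×1, v ×1, z [bound] ×1, y [bound] ×1, u [bound] ×2
uses in reading order: y, z, u, u, x, v
typing: the term checks, with type ((((Q → Q) → Q → Q) → Q → Q) → P) → P
ordered ✗ (uses contraction: u ×2)
linear ✗ (uses contraction: u ×2)
affine ✗ (uses contraction: u ×2)
relevant ✓ (x, v, z, y, u: all used, weakening unneeded)
unrestricted ✓ (well-typed at ((((Q → Q) → Q → Q) → Q → Q) → P) → P; no restrictions here)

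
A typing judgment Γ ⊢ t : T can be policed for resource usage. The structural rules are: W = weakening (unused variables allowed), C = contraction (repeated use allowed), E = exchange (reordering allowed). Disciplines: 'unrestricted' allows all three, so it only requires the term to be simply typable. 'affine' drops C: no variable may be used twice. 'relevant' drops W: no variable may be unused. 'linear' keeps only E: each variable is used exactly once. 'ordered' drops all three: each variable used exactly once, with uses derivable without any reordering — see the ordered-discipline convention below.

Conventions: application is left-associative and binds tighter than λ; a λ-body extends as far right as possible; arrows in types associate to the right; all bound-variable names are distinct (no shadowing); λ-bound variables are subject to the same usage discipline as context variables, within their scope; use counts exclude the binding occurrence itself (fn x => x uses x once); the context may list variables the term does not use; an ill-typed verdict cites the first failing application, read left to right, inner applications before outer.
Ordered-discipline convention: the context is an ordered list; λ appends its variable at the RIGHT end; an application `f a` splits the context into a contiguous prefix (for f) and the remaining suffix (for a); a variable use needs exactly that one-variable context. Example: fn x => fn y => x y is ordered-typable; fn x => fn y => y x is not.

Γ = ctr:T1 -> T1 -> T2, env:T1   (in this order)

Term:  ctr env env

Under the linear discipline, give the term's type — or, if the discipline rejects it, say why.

not well-typed under linear — uses contraction: env ×2
counts: ctr: 1×; env: 2×
use order (left to right): ctr, env, env
typing: well-typed at T2
summary: ordered ✗ | linear ✗ | affine ✗ | relevant ✓ | unrestricted ✓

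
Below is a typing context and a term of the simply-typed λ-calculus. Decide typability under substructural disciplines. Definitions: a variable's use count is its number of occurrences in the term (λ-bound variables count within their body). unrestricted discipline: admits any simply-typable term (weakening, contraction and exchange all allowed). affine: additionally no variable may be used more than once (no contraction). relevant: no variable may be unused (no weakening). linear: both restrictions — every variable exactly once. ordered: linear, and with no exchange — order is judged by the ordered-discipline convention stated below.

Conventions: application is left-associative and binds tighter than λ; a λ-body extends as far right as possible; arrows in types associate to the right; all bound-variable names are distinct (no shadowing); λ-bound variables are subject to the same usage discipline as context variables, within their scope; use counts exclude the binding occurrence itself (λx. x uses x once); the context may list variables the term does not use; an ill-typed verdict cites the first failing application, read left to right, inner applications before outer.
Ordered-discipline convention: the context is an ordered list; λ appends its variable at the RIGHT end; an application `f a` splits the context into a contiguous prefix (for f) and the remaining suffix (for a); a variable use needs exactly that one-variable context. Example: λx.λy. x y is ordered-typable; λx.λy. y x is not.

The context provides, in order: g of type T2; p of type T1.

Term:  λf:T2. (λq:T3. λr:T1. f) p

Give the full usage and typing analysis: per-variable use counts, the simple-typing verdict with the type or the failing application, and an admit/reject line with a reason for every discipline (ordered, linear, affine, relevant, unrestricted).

variable uses: g: 0, p: 1, f (λ-bound): 1, q (λ-bound): 0, r (λ-bound): 0
uses in reading order: f, p
typing: ill-typed: an argument T1 mismatches the expected T3
ordered: ✗, fails simple typing
linear: ✗, a type mismatch blocks all five
affine: ✗, the type mismatch rejects it
relevant: ✗, not simply typable
unrestricted: ✗, fails simple typing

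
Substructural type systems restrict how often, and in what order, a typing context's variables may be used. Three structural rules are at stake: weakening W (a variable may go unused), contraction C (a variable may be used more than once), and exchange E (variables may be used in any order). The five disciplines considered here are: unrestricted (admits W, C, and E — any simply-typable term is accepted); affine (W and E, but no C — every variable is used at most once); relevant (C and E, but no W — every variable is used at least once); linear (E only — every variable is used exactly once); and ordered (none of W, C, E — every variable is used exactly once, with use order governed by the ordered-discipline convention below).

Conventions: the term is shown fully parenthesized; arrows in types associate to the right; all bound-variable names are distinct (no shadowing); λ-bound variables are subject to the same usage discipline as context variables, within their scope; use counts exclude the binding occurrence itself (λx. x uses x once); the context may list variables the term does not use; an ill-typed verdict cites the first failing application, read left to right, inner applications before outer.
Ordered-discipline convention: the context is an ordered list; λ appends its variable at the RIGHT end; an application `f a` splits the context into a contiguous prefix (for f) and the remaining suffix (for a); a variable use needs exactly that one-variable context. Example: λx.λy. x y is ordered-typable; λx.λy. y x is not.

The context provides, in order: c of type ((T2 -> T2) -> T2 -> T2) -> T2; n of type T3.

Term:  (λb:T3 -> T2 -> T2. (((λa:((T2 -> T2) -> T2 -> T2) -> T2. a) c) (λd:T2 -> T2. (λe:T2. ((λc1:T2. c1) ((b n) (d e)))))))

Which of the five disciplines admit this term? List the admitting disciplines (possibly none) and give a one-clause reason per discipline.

accepted by: linear, affine, relevant, unrestricted
use counts: c: 1×, n: 1×, b [bound]: 1×, a [bound]: 1×, d [bound]: 1×, e [bound]: 1×, c1 [bound]: 1×
uses in reading order: a, c, c1, b, n, d, e
typing: well-typed at (T3 -> T2 -> T2) -> T2
ordered ✗ (no ordered split (uses run a, c, c1, b, n, d, e))
linear ✓ (exactly-once usage across c, n, b, a, d, e, c1)
affine ✓ (no duplicate uses among c, n, b, a, d, e, c1)
relevant ✓ (c, n, b, a, d, e, c1: all used, weakening unneeded)
unrestricted ✓ (typability at (T3 -> T2 -> T2) -> T2 is all that's needed)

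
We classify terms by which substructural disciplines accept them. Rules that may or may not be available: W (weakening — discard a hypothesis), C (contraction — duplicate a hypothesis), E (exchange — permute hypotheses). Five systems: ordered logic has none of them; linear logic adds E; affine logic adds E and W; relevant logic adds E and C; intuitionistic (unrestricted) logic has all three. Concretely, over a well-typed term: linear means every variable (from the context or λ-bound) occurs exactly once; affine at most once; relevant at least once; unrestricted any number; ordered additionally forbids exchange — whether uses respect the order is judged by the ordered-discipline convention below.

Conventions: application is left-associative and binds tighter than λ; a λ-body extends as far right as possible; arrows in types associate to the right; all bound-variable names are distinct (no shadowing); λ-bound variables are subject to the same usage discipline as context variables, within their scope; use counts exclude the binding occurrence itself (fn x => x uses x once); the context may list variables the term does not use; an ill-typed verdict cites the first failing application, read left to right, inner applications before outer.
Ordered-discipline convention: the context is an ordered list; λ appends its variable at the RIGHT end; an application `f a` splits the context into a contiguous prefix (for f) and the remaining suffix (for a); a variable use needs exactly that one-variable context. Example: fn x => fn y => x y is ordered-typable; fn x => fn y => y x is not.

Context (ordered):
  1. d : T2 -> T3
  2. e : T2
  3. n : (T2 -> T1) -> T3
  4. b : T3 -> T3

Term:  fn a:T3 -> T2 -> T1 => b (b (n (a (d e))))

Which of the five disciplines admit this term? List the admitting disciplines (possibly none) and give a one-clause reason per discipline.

admitted by: relevant, unrestricted
usage: d: 1, e: 1, n: 1, b: 2, a (λ-bound): 1
order of uses: b, b, n, a, d, e
typing: the term checks, with type (T3 -> T2 -> T1) -> T3
ordered ✗ (needs contraction — b ×2)
linear ✗ (needs contraction — b ×2)
affine ✗ (needs contraction — b ×2)
relevant ✓ (none of d, e, n, b, a goes unused)
unrestricted ✓ (type-checks ((T3 -> T2 -> T1) -> T3) and nothing is barred)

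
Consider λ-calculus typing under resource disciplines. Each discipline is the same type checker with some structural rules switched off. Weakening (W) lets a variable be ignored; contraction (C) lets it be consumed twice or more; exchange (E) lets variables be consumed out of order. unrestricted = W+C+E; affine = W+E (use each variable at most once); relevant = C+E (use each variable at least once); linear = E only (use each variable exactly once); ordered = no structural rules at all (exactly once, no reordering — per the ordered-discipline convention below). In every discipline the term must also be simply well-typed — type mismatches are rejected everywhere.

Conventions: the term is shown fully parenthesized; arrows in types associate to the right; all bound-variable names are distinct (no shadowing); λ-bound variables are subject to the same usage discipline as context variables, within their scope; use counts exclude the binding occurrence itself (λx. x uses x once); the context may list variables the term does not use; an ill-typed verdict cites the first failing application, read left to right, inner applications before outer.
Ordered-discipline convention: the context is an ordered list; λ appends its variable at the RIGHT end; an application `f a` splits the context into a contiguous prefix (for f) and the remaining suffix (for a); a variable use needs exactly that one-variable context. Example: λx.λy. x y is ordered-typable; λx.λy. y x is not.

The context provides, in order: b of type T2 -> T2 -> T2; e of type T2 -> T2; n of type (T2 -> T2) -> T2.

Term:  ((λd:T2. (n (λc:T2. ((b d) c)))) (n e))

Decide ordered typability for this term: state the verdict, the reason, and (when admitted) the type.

no — repeated use of n ×2
variable uses: b=1; e=1; n=2; d [bound]=1; c [bound]=1
order of uses: n, b, d, c, n, e
typing: well-typed — term : T2
summary: ordered ✗, linear ✗, affine ✗, relevant ✓, unrestricted ✓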